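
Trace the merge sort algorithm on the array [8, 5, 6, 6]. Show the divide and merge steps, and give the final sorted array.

Merge sort trace:

Split: [8, 5, 6, 6] -> [8, 5] and [6, 6]
  Split: [8, 5] -> [8] and [5]
  Merge: [8] + [5] -> [5, 8]
  Split: [6, 6] -> [6] and [6]
  Merge: [6] + [6] -> [6, 6]
Merge: [5, 8] + [6, 6] -> [5, 6, 6, 8]

Final sorted array: [5, 6, 6, 8]

The merge sort proceeds by recursively splitting the array and merging sorted halves.
After all merges, the sorted array is [5, 6, 6, 8].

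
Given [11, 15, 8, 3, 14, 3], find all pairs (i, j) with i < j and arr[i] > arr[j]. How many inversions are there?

Finding inversions in [11, 15, 8, 3, 14, 3]:

(0, 2): arr[0]=11 > arr[2]=8
(0, 3): arr[0]=11 > arr[3]=3
(0, 5): arr[0]=11 > arr[5]=3
(1, 2): arr[1]=15 > arr[2]=8
(1, 3): arr[1]=15 > arr[3]=3
(1, 4): arr[1]=15 > arr[4]=14
(1, 5): arr[1]=15 > arr[5]=3
(2, 3): arr[2]=8 > arr[3]=3
(2, 5): arr[2]=8 > arr[5]=3
(4, 5): arr[4]=14 > arr[5]=3

Total inversions: 10

The array has 10 inversion(s): (0,2), (0,3), (0,5), (1,2), (1,3), (1,4), (1,5), (2,3), (2,5), (4,5). Each pair (i,j) satisfies i < j and arr[i] > arr[j].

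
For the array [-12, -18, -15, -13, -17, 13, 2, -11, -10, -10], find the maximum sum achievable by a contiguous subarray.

Using Kadane's algorithm on [-12, -18, -15, -13, -17, 13, 2, -11, -10, -10]:

Scanning through the array:
Position 1 (value -18): max_ending_here = -18, max_so_far = -12
Position 2 (value -15): max_ending_here = -15, max_so_far = -12
Position 3 (value -13): max_ending_here = -13, max_so_far = -12
Position 4 (value -17): max_ending_here = -17, max_so_far = -12
Position 5 (value 13): max_ending_here = 13, max_so_far = 13
Position 6 (value 2): max_ending_here = 15, max_so_far = 15
Position 7 (value -11): max_ending_here = 4, max_so_far = 15
Position 8 (value -10): max_ending_here = -6, max_so_far = 15
Position 9 (value -10): max_ending_here = -10, max_so_far = 15

Maximum subarray: [13, 2]
Maximum sum: 15

The maximum subarray is [13, 2] with sum 15. This subarray runs from index 5 to index 6.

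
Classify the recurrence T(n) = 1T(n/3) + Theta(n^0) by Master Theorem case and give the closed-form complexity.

Master Theorem for T(n) = 1T(n/3) + O(n^0):

a = 1, b = 3, c = 0
log_b(a) = log_3(1) = 0.0000

Case 2: c = 0 = log_3(1) = 0.0000
T(n) = O(n^0 log n) = O(log n)

For T(n) = 1T(n/3) + O(n^0): log_3(1) = 0.0000. This is Case 2 of the Master Theorem (c = log_b(a), equal work at all levels), giving O(log n).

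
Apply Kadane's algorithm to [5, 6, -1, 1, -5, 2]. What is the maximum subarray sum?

Using Kadane's algorithm on [5, 6, -1, 1, -5, 2]:

Scanning through the array:
Position 1 (value 6): max_ending_here = 11, max_so_far = 11
Position 2 (value -1): max_ending_here = 10, max_so_far = 11
Position 3 (value 1): max_ending_here = 11, max_so_far = 11
Position 4 (value -5): max_ending_here = 6, max_so_far = 11
Position 5 (value 2): max_ending_here = 8, max_so_far = 11

Maximum subarray: [5, 6]
Maximum sum: 11

The maximum subarray is [5, 6] with sum 11. This subarray runs from index 0 to index 1.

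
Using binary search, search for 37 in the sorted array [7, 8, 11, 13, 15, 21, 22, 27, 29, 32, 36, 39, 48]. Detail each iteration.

Binary search for 37 in [7, 8, 11, 13, 15, 21, 22, 27, 29, 32, 36, 39, 48]:

lo=0, hi=12, mid=6, arr[mid]=22 -> 22 < 37, search right half
lo=7, hi=12, mid=9, arr[mid]=32 -> 32 < 37, search right half
lo=10, hi=12, mid=11, arr[mid]=39 -> 39 > 37, search left half
lo=10, hi=10, mid=10, arr[mid]=36 -> 36 < 37, search right half
lo=11 > hi=10, target 37 not found

Binary search determines that 37 is not in the array after 4 comparisons. The search space was exhausted without finding the target.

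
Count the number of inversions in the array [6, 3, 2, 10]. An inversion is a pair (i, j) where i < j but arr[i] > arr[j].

Finding inversions in [6, 3, 2, 10]:

(0, 1): arr[0]=6 > arr[1]=3
(0, 2): arr[0]=6 > arr[2]=2
(1, 2): arr[1]=3 > arr[2]=2

Total inversions: 3

The array has 3 inversion(s): (0,1), (0,2), (1,2). Each pair (i,j) satisfies i < j and arr[i] > arr[j].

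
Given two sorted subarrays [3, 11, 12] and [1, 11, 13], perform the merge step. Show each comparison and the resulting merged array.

Merging process:

Compare 3 vs 1: take 1 from right. Merged: [1]
Compare 3 vs 11: take 3 from left. Merged: [1, 3]
Compare 11 vs 11: take 11 from left. Merged: [1, 3, 11]
Compare 12 vs 11: take 11 from right. Merged: [1, 3, 11, 11]
Compare 12 vs 13: take 12 from left. Merged: [1, 3, 11, 11, 12]
Append remaining from right: [13]. Merged: [1, 3, 11, 11, 12, 13]

Final merged array: [1, 3, 11, 11, 12, 13]
Total comparisons: 5

The merged array is [1, 3, 11, 11, 12, 13], requiring 5 comparisons. The merge step runs in O(n) time where n is the total number of elements.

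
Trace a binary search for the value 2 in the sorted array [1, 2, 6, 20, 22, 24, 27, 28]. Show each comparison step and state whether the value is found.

Binary search for 2 in [1, 2, 6, 20, 22, 24, 27, 28]:

lo=0, hi=7, mid=3, arr[mid]=20 -> 20 > 2, search left half
lo=0, hi=2, mid=1, arr[mid]=2 -> Found target at index 1!

Binary search finds 2 at index 1 after 2 comparisons. The search repeatedly halves the search space by comparing with the middle element.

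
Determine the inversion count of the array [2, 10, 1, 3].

Finding inversions in [2, 10, 1, 3]:

(0, 2): arr[0]=2 > arr[2]=1
(1, 2): arr[1]=10 > arr[2]=1
(1, 3): arr[1]=10 > arr[3]=3

Total inversions: 3

The array has 3 inversion(s): (0,2), (1,2), (1,3). Each pair (i,j) satisfies i < j and arr[i] > arr[j].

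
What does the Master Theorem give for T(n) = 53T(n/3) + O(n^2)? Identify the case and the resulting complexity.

Master Theorem for T(n) = 53T(n/3) + O(n^2):

a = 53, b = 3, c = 2
log_b(a) = log_3(53) = 3.6139

Case 1: c = 2 < log_3(53) = 3.6139
T(n) = O(n^(log_3 53))

For T(n) = 53T(n/3) + O(n^2): log_3(53) = 3.6139. This is Case 1 of the Master Theorem (c < log_b(a), work dominated by leaves), giving O(n^(log_3 53)).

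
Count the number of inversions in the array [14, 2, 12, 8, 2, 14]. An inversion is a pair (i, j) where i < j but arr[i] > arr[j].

Finding inversions in [14, 2, 12, 8, 2, 14]:

(0, 1): arr[0]=14 > arr[1]=2
(0, 2): arr[0]=14 > arr[2]=12
(0, 3): arr[0]=14 > arr[3]=8
(0, 4): arr[0]=14 > arr[4]=2
(2, 3): arr[2]=12 > arr[3]=8
(2, 4): arr[2]=12 > arr[4]=2
(3, 4): arr[3]=8 > arr[4]=2

Total inversions: 7

The array has 7 inversion(s): (0,1), (0,2), (0,3), (0,4), (2,3), (2,4), (3,4). Each pair (i,j) satisfies i < j and arr[i] > arr[j].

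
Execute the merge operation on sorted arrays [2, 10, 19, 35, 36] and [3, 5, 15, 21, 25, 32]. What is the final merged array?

Merging process:

Compare 2 vs 3: take 2 from left. Merged: [2]
Compare 10 vs 3: take 3 from right. Merged: [2, 3]
Compare 10 vs 5: take 5 from right. Merged: [2, 3, 5]
Compare 10 vs 15: take 10 from left. Merged: [2, 3, 5, 10]
Compare 19 vs 15: take 15 from right. Merged: [2, 3, 5, 10, 15]
Compare 19 vs 21: take 19 from left. Merged: [2, 3, 5, 10, 15, 19]
Compare 35 vs 21: take 21 from right. Merged: [2, 3, 5, 10, 15, 19, 21]
Compare 35 vs 25: take 25 from right. Merged: [2, 3, 5, 10, 15, 19, 21, 25]
Compare 35 vs 32: take 32 from right. Merged: [2, 3, 5, 10, 15, 19, 21, 25, 32]
Append remaining from left: [35, 36]. Merged: [2, 3, 5, 10, 15, 19, 21, 25, 32, 35, 36]

Final merged array: [2, 3, 5, 10, 15, 19, 21, 25, 32, 35, 36]
Total comparisons: 9

The merged array is [2, 3, 5, 10, 15, 19, 21, 25, 32, 35, 36], requiring 9 comparisons. The merge step runs in O(n) time where n is the total number of elements.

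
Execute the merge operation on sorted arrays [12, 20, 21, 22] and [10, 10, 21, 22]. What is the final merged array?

Merging process:

Compare 12 vs 10: take 10 from right. Merged: [10]
Compare 12 vs 10: take 10 from right. Merged: [10, 10]
Compare 12 vs 21: take 12 from left. Merged: [10, 10, 12]
Compare 20 vs 21: take 20 from left. Merged: [10, 10, 12, 20]
Compare 21 vs 21: take 21 from left. Merged: [10, 10, 12, 20, 21]
Compare 22 vs 21: take 21 from right. Merged: [10, 10, 12, 20, 21, 21]
Compare 22 vs 22: take 22 from left. Merged: [10, 10, 12, 20, 21, 21, 22]
Append remaining from right: [22]. Merged: [10, 10, 12, 20, 21, 21, 22, 22]

Final merged array: [10, 10, 12, 20, 21, 21, 22, 22]
Total comparisons: 7

The merged array is [10, 10, 12, 20, 21, 21, 22, 22], requiring 7 comparisons. The merge step runs in O(n) time where n is the total number of elements.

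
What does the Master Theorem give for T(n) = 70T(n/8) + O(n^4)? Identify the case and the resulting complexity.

Master Theorem for T(n) = 70T(n/8) + O(n^4):

a = 70, b = 8, c = 4
log_b(a) = log_8(70) = 2.0431

Case 3: c = 4 > log_8(70) = 2.0431
T(n) = O(n^4) = O(n^4)

For T(n) = 70T(n/8) + O(n^4): log_8(70) = 2.0431. This is Case 3 of the Master Theorem (c > log_b(a), work dominated by root), giving O(n^4).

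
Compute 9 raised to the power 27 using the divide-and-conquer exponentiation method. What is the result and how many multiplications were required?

Computing 9^27 by squaring (build up from 9^1; each line after the first costs one multiplication):

9^1 = 9
9^2 = (9^1)^2 = 9^2 = 81
9^3 = 9 * 9^2 = 9 * 81 = 729
9^6 = (9^3)^2 = 729^2 = 531441
9^12 = (9^6)^2 = 531441^2 = 282429536481
9^13 = 9 * 9^12 = 9 * 282429536481 = 2541865828329
9^26 = (9^13)^2 = 2541865828329^2 = 6461081889226673298932241
9^27 = 9 * 9^26 = 9 * 6461081889226673298932241 = 58149737003040059690390169

Result: 58149737003040059690390169
Multiplications needed: 7 (7 lines after 9^1)

9^27 = 58149737003040059690390169. Using exponentiation by squaring, this requires 7 multiplications. The key idea: if the exponent is even, square the half-power; if odd, multiply by the base once.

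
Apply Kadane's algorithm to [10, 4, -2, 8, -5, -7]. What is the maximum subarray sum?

Using Kadane's algorithm on [10, 4, -2, 8, -5, -7]:

Scanning through the array:
Position 1 (value 4): max_ending_here = 14, max_so_far = 14
Position 2 (value -2): max_ending_here = 12, max_so_far = 14
Position 3 (value 8): max_ending_here = 20, max_so_far = 20
Position 4 (value -5): max_ending_here = 15, max_so_far = 20
Position 5 (value -7): max_ending_here = 8, max_so_far = 20

Maximum subarray: [10, 4, -2, 8]
Maximum sum: 20

The maximum subarray is [10, 4, -2, 8] with sum 20. This subarray runs from index 0 to index 3.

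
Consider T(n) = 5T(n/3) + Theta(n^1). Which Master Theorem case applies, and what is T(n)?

Master Theorem for T(n) = 5T(n/3) + O(n^1):

a = 5, b = 3, c = 1
log_b(a) = log_3(5) = 1.4650

Case 1: c = 1 < log_3(5) = 1.4650
T(n) = O(n^(log_3 5))

For T(n) = 5T(n/3) + O(n^1): log_3(5) = 1.4650. This is Case 1 of the Master Theorem (c < log_b(a), work dominated by leaves), giving O(n^(log_3 5)).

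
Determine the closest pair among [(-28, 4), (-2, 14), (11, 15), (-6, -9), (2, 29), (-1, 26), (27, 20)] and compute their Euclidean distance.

Computing all pairwise distances among 7 points:

d((-28, 4), (-2, 14)) = 27.8568
d((-28, 4), (11, 15)) = 40.5216
d((-28, 4), (-6, -9)) = 25.5539
d((-28, 4), (2, 29)) = 39.0512
d((-28, 4), (-1, 26)) = 34.8281
d((-28, 4), (27, 20)) = 57.28
d((-2, 14), (11, 15)) = 13.0384
d((-2, 14), (-6, -9)) = 23.3452
d((-2, 14), (2, 29)) = 15.5242
d((-2, 14), (-1, 26)) = 12.0416
d((-2, 14), (27, 20)) = 29.6142
d((11, 15), (-6, -9)) = 29.4109
d((11, 15), (2, 29)) = 16.6433
d((11, 15), (-1, 26)) = 16.2788
d((11, 15), (27, 20)) = 16.7631
d((-6, -9), (2, 29)) = 38.833
d((-6, -9), (-1, 26)) = 35.3553
d((-6, -9), (27, 20)) = 43.9318
d((2, 29), (-1, 26)) = 4.2426 <-- minimum
d((2, 29), (27, 20)) = 26.5707
d((-1, 26), (27, 20)) = 28.6356

Closest pair: (2, 29) and (-1, 26) with distance 4.2426

The closest pair is (2, 29) and (-1, 26) with Euclidean distance 4.2426. For 7 points, brute-force pairwise comparison is shown above. For large n, the divide-and-conquer algorithm (sort by x, recurse on halves, check the dividing strip) achieves O(n log n).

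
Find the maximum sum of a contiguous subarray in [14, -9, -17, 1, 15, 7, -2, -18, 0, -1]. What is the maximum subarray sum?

Using Kadane's algorithm on [14, -9, -17, 1, 15, 7, -2, -18, 0, -1]:

Scanning through the array:
Position 1 (value -9): max_ending_here = 5, max_so_far = 14
Position 2 (value -17): max_ending_here = -12, max_so_far = 14
Position 3 (value 1): max_ending_here = 1, max_so_far = 14
Position 4 (value 15): max_ending_here = 16, max_so_far = 16
Position 5 (value 7): max_ending_here = 23, max_so_far = 23
Position 6 (value -2): max_ending_here = 21, max_so_far = 23
Position 7 (value -18): max_ending_here = 3, max_so_far = 23
Position 8 (value 0): max_ending_here = 3, max_so_far = 23
Position 9 (value -1): max_ending_here = 2, max_so_far = 23

Maximum subarray: [1, 15, 7]
Maximum sum: 23

The maximum subarray is [1, 15, 7] with sum 23. This subarray runs from index 3 to index 5.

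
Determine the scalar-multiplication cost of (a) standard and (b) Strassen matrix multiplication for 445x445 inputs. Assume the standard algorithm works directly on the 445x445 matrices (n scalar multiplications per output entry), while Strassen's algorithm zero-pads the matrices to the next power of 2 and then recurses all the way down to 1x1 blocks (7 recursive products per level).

Matrix multiplication for 445x445 matrices:

Strassen's algorithm requires power-of-2 dimensions. Pad 445x445 to 512x512 (next power of 2).

Standard algorithm: 445^3 = 88121125 multiplications
Strassen's algorithm: 7^(log2(512)) = 7^9 = 40353607 multiplications
Savings: 88121125 - 40353607 = 47767518 multiplications

Standard: 88121125 multiplications (445^3). Strassen: 40353607 multiplications (7^9, after padding to 512x512). Strassen reduces 8 recursive multiplications to 7 at each level.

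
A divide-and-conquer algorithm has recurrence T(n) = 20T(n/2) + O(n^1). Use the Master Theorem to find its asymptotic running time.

Master Theorem for T(n) = 20T(n/2) + O(n^1):

a = 20, b = 2, c = 1
log_b(a) = log_2(20) = 4.3219

Case 1: c = 1 < log_2(20) = 4.3219
T(n) = O(n^(log_2 20))

For T(n) = 20T(n/2) + O(n^1): log_2(20) = 4.3219. This is Case 1 of the Master Theorem (c < log_b(a), work dominated by leaves), giving O(n^(log_2 20)).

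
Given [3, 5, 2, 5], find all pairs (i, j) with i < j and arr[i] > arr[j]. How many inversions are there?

Finding inversions in [3, 5, 2, 5]:

(0, 2): arr[0]=3 > arr[2]=2
(1, 2): arr[1]=5 > arr[2]=2

Total inversions: 2

The array has 2 inversion(s): (0,2), (1,2). Each pair (i,j) satisfies i < j and arr[i] > arr[j].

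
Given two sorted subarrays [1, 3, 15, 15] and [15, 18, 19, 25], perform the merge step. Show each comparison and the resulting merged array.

Merging process:

Compare 1 vs 15: take 1 from left. Merged: [1]
Compare 3 vs 15: take 3 from left. Merged: [1, 3]
Compare 15 vs 15: take 15 from left. Merged: [1, 3, 15]
Compare 15 vs 15: take 15 from left. Merged: [1, 3, 15, 15]
Append remaining from right: [15, 18, 19, 25]. Merged: [1, 3, 15, 15, 15, 18, 19, 25]

Final merged array: [1, 3, 15, 15, 15, 18, 19, 25]
Total comparisons: 4

The merged array is [1, 3, 15, 15, 15, 18, 19, 25], requiring 4 comparisons. The merge step runs in O(n) time where n is the total number of elements.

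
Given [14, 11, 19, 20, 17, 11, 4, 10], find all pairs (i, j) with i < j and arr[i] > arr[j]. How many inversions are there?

Finding inversions in [14, 11, 19, 20, 17, 11, 4, 10]:

(0, 1): arr[0]=14 > arr[1]=11
(0, 5): arr[0]=14 > arr[5]=11
(0, 6): arr[0]=14 > arr[6]=4
(0, 7): arr[0]=14 > arr[7]=10
(1, 6): arr[1]=11 > arr[6]=4
(1, 7): arr[1]=11 > arr[7]=10
(2, 4): arr[2]=19 > arr[4]=17
(2, 5): arr[2]=19 > arr[5]=11
(2, 6): arr[2]=19 > arr[6]=4
(2, 7): arr[2]=19 > arr[7]=10
(3, 4): arr[3]=20 > arr[4]=17
(3, 5): arr[3]=20 > arr[5]=11
(3, 6): arr[3]=20 > arr[6]=4
(3, 7): arr[3]=20 > arr[7]=10
(4, 5): arr[4]=17 > arr[5]=11
(4, 6): arr[4]=17 > arr[6]=4
(4, 7): arr[4]=17 > arr[7]=10
(5, 6): arr[5]=11 > arr[6]=4
(5, 7): arr[5]=11 > arr[7]=10

Total inversions: 19

The array has 19 inversion(s): (0,1), (0,5), (0,6), (0,7), (1,6), (1,7), (2,4), (2,5), (2,6), (2,7), (3,4), (3,5), (3,6), (3,7), (4,5), (4,6), (4,7), (5,6), (5,7). Each pair (i,j) satisfies i < j and arr[i] > arr[j].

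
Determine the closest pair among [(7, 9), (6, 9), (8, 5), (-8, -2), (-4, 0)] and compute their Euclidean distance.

Computing all pairwise distances among 5 points:

d((7, 9), (6, 9)) = 1.0 <-- minimum
d((7, 9), (8, 5)) = 4.1231
d((7, 9), (-8, -2)) = 18.6011
d((7, 9), (-4, 0)) = 14.2127
d((6, 9), (8, 5)) = 4.4721
d((6, 9), (-8, -2)) = 17.8045
d((6, 9), (-4, 0)) = 13.4536
d((8, 5), (-8, -2)) = 17.4642
d((8, 5), (-4, 0)) = 13.0
d((-8, -2), (-4, 0)) = 4.4721

Closest pair: (7, 9) and (6, 9) with distance 1.0

The closest pair is (7, 9) and (6, 9) with Euclidean distance 1.0. For 5 points, brute-force pairwise comparison is shown above. For large n, the divide-and-conquer algorithm (sort by x, recurse on halves, check the dividing strip) achieves O(n log n).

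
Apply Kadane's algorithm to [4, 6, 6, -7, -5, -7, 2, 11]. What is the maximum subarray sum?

Using Kadane's algorithm on [4, 6, 6, -7, -5, -7, 2, 11]:

Scanning through the array:
Position 1 (value 6): max_ending_here = 10, max_so_far = 10
Position 2 (value 6): max_ending_here = 16, max_so_far = 16
Position 3 (value -7): max_ending_here = 9, max_so_far = 16
Position 4 (value -5): max_ending_here = 4, max_so_far = 16
Position 5 (value -7): max_ending_here = -3, max_so_far = 16
Position 6 (value 2): max_ending_here = 2, max_so_far = 16
Position 7 (value 11): max_ending_here = 13, max_so_far = 16

Maximum subarray: [4, 6, 6]
Maximum sum: 16

The maximum subarray is [4, 6, 6] with sum 16. This subarray runs from index 0 to index 2.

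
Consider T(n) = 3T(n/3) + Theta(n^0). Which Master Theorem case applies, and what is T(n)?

Master Theorem for T(n) = 3T(n/3) + O(n^0):

a = 3, b = 3, c = 0
log_b(a) = log_3(3) = 1.0000

Case 1: c = 0 < log_3(3) = 1.0000
T(n) = O(n^(log_3 3)) = O(n)

For T(n) = 3T(n/3) + O(n^0): log_3(3) = 1.0000. This is Case 1 of the Master Theorem (c < log_b(a), work dominated by leaves), giving O(n).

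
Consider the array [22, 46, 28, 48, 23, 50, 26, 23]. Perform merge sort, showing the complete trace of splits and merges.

Merge sort trace:

Split: [22, 46, 28, 48, 23, 50, 26, 23] -> [22, 46, 28, 48] and [23, 50, 26, 23]
  Split: [22, 46, 28, 48] -> [22, 46] and [28, 48]
    Split: [22, 46] -> [22] and [46]
    Merge: [22] + [46] -> [22, 46]
    Split: [28, 48] -> [28] and [48]
    Merge: [28] + [48] -> [28, 48]
  Merge: [22, 46] + [28, 48] -> [22, 28, 46, 48]
  Split: [23, 50, 26, 23] -> [23, 50] and [26, 23]
    Split: [23, 50] -> [23] and [50]
    Merge: [23] + [50] -> [23, 50]
    Split: [26, 23] -> [26] and [23]
    Merge: [26] + [23] -> [23, 26]
  Merge: [23, 50] + [23, 26] -> [23, 23, 26, 50]
Merge: [22, 28, 46, 48] + [23, 23, 26, 50] -> [22, 23, 23, 26, 28, 46, 48, 50]

Final sorted array: [22, 23, 23, 26, 28, 46, 48, 50]

The merge sort proceeds by recursively splitting the array and merging sorted halves.
After all merges, the sorted array is [22, 23, 23, 26, 28, 46, 48, 50].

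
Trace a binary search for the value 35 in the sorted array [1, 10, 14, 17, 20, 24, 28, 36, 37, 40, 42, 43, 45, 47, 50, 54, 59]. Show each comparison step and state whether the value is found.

Binary search for 35 in [1, 10, 14, 17, 20, 24, 28, 36, 37, 40, 42, 43, 45, 47, 50, 54, 59]:

lo=0, hi=16, mid=8, arr[mid]=37 -> 37 > 35, search left half
lo=0, hi=7, mid=3, arr[mid]=17 -> 17 < 35, search right half
lo=4, hi=7, mid=5, arr[mid]=24 -> 24 < 35, search right half
lo=6, hi=7, mid=6, arr[mid]=28 -> 28 < 35, search right half
lo=7, hi=7, mid=7, arr[mid]=36 -> 36 > 35, search left half
lo=7 > hi=6, target 35 not found

Binary search determines that 35 is not in the array after 5 comparisons. The search space was exhausted without finding the target.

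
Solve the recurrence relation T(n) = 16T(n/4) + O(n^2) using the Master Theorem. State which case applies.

Master Theorem for T(n) = 16T(n/4) + O(n^2):

a = 16, b = 4, c = 2
log_b(a) = log_4(16) = 2.0000

Case 2: c = 2 = log_4(16) = 2.0000
T(n) = O(n^2 log n) = O(n^2 log n)

For T(n) = 16T(n/4) + O(n^2): log_4(16) = 2.0000. This is Case 2 of the Master Theorem (c = log_b(a), equal work at all levels), giving O(n^2 log n).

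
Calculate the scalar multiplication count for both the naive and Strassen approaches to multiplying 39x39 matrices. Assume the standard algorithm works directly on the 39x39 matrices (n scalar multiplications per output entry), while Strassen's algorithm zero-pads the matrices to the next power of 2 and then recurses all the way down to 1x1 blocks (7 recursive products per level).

Matrix multiplication for 39x39 matrices:

Strassen's algorithm requires power-of-2 dimensions. Pad 39x39 to 64x64 (next power of 2).

Standard algorithm: 39^3 = 59319 multiplications
Strassen's algorithm: 7^(log2(64)) = 7^6 = 117649 multiplications
Difference: 59319 - 117649 = -58330 (Strassen uses MORE here due to padding overhead — for small or just-over-power-of-2 n, padding can outweigh the per-level savings)

Standard: 59319 multiplications (39^3). Strassen: 117649 multiplications (7^6, after padding to 64x64). Strassen reduces 8 recursive multiplications to 7 at each level.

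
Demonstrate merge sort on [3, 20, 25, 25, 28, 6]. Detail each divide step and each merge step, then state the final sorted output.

Merge sort trace:

Split: [3, 20, 25, 25, 28, 6] -> [3, 20, 25] and [25, 28, 6]
  Split: [3, 20, 25] -> [3] and [20, 25]
    Split: [20, 25] -> [20] and [25]
    Merge: [20] + [25] -> [20, 25]
  Merge: [3] + [20, 25] -> [3, 20, 25]
  Split: [25, 28, 6] -> [25] and [28, 6]
    Split: [28, 6] -> [28] and [6]
    Merge: [28] + [6] -> [6, 28]
  Merge: [25] + [6, 28] -> [6, 25, 28]
Merge: [3, 20, 25] + [6, 25, 28] -> [3, 6, 20, 25, 25, 28]

Final sorted array: [3, 6, 20, 25, 25, 28]

The merge sort proceeds by recursively splitting the array and merging sorted halves.
After all merges, the sorted array is [3, 6, 20, 25, 25, 28].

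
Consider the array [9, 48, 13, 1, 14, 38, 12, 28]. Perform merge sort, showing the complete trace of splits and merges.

Merge sort trace:

Split: [9, 48, 13, 1, 14, 38, 12, 28] -> [9, 48, 13, 1] and [14, 38, 12, 28]
  Split: [9, 48, 13, 1] -> [9, 48] and [13, 1]
    Split: [9, 48] -> [9] and [48]
    Merge: [9] + [48] -> [9, 48]
    Split: [13, 1] -> [13] and [1]
    Merge: [13] + [1] -> [1, 13]
  Merge: [9, 48] + [1, 13] -> [1, 9, 13, 48]
  Split: [14, 38, 12, 28] -> [14, 38] and [12, 28]
    Split: [14, 38] -> [14] and [38]
    Merge: [14] + [38] -> [14, 38]
    Split: [12, 28] -> [12] and [28]
    Merge: [12] + [28] -> [12, 28]
  Merge: [14, 38] + [12, 28] -> [12, 14, 28, 38]
Merge: [1, 9, 13, 48] + [12, 14, 28, 38] -> [1, 9, 12, 13, 14, 28, 38, 48]

Final sorted array: [1, 9, 12, 13, 14, 28, 38, 48]

The merge sort proceeds by recursively splitting the array and merging sorted halves.
After all merges, the sorted array is [1, 9, 12, 13, 14, 28, 38, 48].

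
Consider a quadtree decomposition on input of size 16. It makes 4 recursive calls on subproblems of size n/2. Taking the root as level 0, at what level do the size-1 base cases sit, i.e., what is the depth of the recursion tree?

For divide and conquer with division factor 2:

Problem sizes at each level:
Level 0: 16
Level 1: 8
Level 2: 4
Level 3: 2
Level 4: 1

The root is level 0 and the size-1 base case is level 4 (the tree spans levels 0 through 4, i.e. 5 levels counting the root), so the depth is the number of divisions: log_2(16) = 4

The recursion tree depth is log_2(16) = 4. At each level, the problem size is divided by 2, so it takes 4 divisions to reduce to a base case of size 1. The algorithm makes 4 recursive calls at each level.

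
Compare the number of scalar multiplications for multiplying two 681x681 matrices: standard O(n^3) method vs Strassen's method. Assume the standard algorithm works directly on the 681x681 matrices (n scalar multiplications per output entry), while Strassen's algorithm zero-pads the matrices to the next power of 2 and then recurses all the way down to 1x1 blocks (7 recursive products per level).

Matrix multiplication for 681x681 matrices:

Strassen's algorithm requires power-of-2 dimensions. Pad 681x681 to 1024x1024 (next power of 2).

Standard algorithm: 681^3 = 315821241 multiplications
Strassen's algorithm: 7^(log2(1024)) = 7^10 = 282475249 multiplications
Savings: 315821241 - 282475249 = 33345992 multiplications

Standard: 315821241 multiplications (681^3). Strassen: 282475249 multiplications (7^10, after padding to 1024x1024). Strassen reduces 8 recursive multiplications to 7 at each level.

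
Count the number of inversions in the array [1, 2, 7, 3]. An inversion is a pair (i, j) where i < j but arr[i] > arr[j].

Finding inversions in [1, 2, 7, 3]:

(2, 3): arr[2]=7 > arr[3]=3

Total inversions: 1

The array has 1 inversion(s): (2,3). Each pair (i,j) satisfies i < j and arr[i] > arr[j].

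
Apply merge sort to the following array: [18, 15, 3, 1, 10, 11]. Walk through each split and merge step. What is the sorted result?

Merge sort trace:

Split: [18, 15, 3, 1, 10, 11] -> [18, 15, 3] and [1, 10, 11]
  Split: [18, 15, 3] -> [18] and [15, 3]
    Split: [15, 3] -> [15] and [3]
    Merge: [15] + [3] -> [3, 15]
  Merge: [18] + [3, 15] -> [3, 15, 18]
  Split: [1, 10, 11] -> [1] and [10, 11]
    Split: [10, 11] -> [10] and [11]
    Merge: [10] + [11] -> [10, 11]
  Merge: [1] + [10, 11] -> [1, 10, 11]
Merge: [3, 15, 18] + [1, 10, 11] -> [1, 3, 10, 11, 15, 18]

Final sorted array: [1, 3, 10, 11, 15, 18]

The merge sort proceeds by recursively splitting the array and merging sorted halves.
After all merges, the sorted array is [1, 3, 10, 11, 15, 18].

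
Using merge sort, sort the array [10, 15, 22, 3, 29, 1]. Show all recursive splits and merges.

Merge sort trace:

Split: [10, 15, 22, 3, 29, 1] -> [10, 15, 22] and [3, 29, 1]
  Split: [10, 15, 22] -> [10] and [15, 22]
    Split: [15, 22] -> [15] and [22]
    Merge: [15] + [22] -> [15, 22]
  Merge: [10] + [15, 22] -> [10, 15, 22]
  Split: [3, 29, 1] -> [3] and [29, 1]
    Split: [29, 1] -> [29] and [1]
    Merge: [29] + [1] -> [1, 29]
  Merge: [3] + [1, 29] -> [1, 3, 29]
Merge: [10, 15, 22] + [1, 3, 29] -> [1, 3, 10, 15, 22, 29]

Final sorted array: [1, 3, 10, 15, 22, 29]

The merge sort proceeds by recursively splitting the array and merging sorted halves.
After all merges, the sorted array is [1, 3, 10, 15, 22, 29].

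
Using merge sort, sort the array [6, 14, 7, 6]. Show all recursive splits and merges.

Merge sort trace:

Split: [6, 14, 7, 6] -> [6, 14] and [7, 6]
  Split: [6, 14] -> [6] and [14]
  Merge: [6] + [14] -> [6, 14]
  Split: [7, 6] -> [7] and [6]
  Merge: [7] + [6] -> [6, 7]
Merge: [6, 14] + [6, 7] -> [6, 6, 7, 14]

Final sorted array: [6, 6, 7, 14]

The merge sort proceeds by recursively splitting the array and merging sorted halves.
After all merges, the sorted array is [6, 6, 7, 14].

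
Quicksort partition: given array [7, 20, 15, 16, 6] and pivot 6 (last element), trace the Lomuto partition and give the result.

Lomuto partition with pivot = 6:

Initial array: [7, 20, 15, 16, 6]

arr[0]=7 > 6: no swap
arr[1]=20 > 6: no swap
arr[2]=15 > 6: no swap
arr[3]=16 > 6: no swap

Place pivot at position 0: [6, 20, 15, 16, 7]
Pivot position: 0

After partitioning with pivot 6, the array becomes [6, 20, 15, 16, 7]. The pivot is placed at index 0. All elements to the left of the pivot are <= 6, and all elements to the right are > 6.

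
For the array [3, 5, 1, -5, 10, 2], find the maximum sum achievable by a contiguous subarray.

Using Kadane's algorithm on [3, 5, 1, -5, 10, 2]:

Scanning through the array:
Position 1 (value 5): max_ending_here = 8, max_so_far = 8
Position 2 (value 1): max_ending_here = 9, max_so_far = 9
Position 3 (value -5): max_ending_here = 4, max_so_far = 9
Position 4 (value 10): max_ending_here = 14, max_so_far = 14
Position 5 (value 2): max_ending_here = 16, max_so_far = 16

Maximum subarray: [3, 5, 1, -5, 10, 2]
Maximum sum: 16

The maximum subarray is [3, 5, 1, -5, 10, 2] with sum 16. This subarray runs from index 0 to index 5.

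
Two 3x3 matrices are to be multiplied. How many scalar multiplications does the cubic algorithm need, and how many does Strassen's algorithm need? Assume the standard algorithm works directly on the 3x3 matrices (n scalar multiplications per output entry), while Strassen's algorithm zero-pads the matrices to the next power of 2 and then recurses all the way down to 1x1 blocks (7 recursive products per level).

Matrix multiplication for 3x3 matrices:

Strassen's algorithm requires power-of-2 dimensions. Pad 3x3 to 4x4 (next power of 2).

Standard algorithm: 3^3 = 27 multiplications
Strassen's algorithm: 7^(log2(4)) = 7^2 = 49 multiplications
Difference: 27 - 49 = -22 (Strassen uses MORE here due to padding overhead — for small or just-over-power-of-2 n, padding can outweigh the per-level savings)

Standard: 27 multiplications (3^3). Strassen: 49 multiplications (7^2, after padding to 4x4). Strassen reduces 8 recursive multiplications to 7 at each level.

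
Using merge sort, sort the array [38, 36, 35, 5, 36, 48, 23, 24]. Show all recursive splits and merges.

Merge sort trace:

Split: [38, 36, 35, 5, 36, 48, 23, 24] -> [38, 36, 35, 5] and [36, 48, 23, 24]
  Split: [38, 36, 35, 5] -> [38, 36] and [35, 5]
    Split: [38, 36] -> [38] and [36]
    Merge: [38] + [36] -> [36, 38]
    Split: [35, 5] -> [35] and [5]
    Merge: [35] + [5] -> [5, 35]
  Merge: [36, 38] + [5, 35] -> [5, 35, 36, 38]
  Split: [36, 48, 23, 24] -> [36, 48] and [23, 24]
    Split: [36, 48] -> [36] and [48]
    Merge: [36] + [48] -> [36, 48]
    Split: [23, 24] -> [23] and [24]
    Merge: [23] + [24] -> [23, 24]
  Merge: [36, 48] + [23, 24] -> [23, 24, 36, 48]
Merge: [5, 35, 36, 38] + [23, 24, 36, 48] -> [5, 23, 24, 35, 36, 36, 38, 48]

Final sorted array: [5, 23, 24, 35, 36, 36, 38, 48]

The merge sort proceeds by recursively splitting the array and merging sorted halves.
After all merges, the sorted array is [5, 23, 24, 35, 36, 36, 38, 48].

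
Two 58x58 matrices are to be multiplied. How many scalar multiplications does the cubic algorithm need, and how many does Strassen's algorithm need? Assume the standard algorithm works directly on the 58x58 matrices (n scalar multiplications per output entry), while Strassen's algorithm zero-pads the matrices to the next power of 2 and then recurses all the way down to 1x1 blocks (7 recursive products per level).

Matrix multiplication for 58x58 matrices:

Strassen's algorithm requires power-of-2 dimensions. Pad 58x58 to 64x64 (next power of 2).

Standard algorithm: 58^3 = 195112 multiplications
Strassen's algorithm: 7^(log2(64)) = 7^6 = 117649 multiplications
Savings: 195112 - 117649 = 77463 multiplications

Standard: 195112 multiplications (58^3). Strassen: 117649 multiplications (7^6, after padding to 64x64). Strassen reduces 8 recursive multiplications to 7 at each level.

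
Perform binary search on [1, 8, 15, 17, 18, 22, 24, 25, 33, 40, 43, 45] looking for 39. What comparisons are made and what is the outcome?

Binary search for 39 in [1, 8, 15, 17, 18, 22, 24, 25, 33, 40, 43, 45]:

lo=0, hi=11, mid=5, arr[mid]=22 -> 22 < 39, search right half
lo=6, hi=11, mid=8, arr[mid]=33 -> 33 < 39, search right half
lo=9, hi=11, mid=10, arr[mid]=43 -> 43 > 39, search left half
lo=9, hi=9, mid=9, arr[mid]=40 -> 40 > 39, search left half
lo=9 > hi=8, target 39 not found

Binary search determines that 39 is not in the array after 4 comparisons. The search space was exhausted without finding the target.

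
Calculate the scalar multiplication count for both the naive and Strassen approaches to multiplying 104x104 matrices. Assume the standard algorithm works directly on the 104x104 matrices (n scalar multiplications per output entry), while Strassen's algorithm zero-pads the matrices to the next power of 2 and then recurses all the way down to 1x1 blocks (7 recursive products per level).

Matrix multiplication for 104x104 matrices:

Strassen's algorithm requires power-of-2 dimensions. Pad 104x104 to 128x128 (next power of 2).

Standard algorithm: 104^3 = 1124864 multiplications
Strassen's algorithm: 7^(log2(128)) = 7^7 = 823543 multiplications
Savings: 1124864 - 823543 = 301321 multiplications

Standard: 1124864 multiplications (104^3). Strassen: 823543 multiplications (7^7, after padding to 128x128). Strassen reduces 8 recursive multiplications to 7 at each level.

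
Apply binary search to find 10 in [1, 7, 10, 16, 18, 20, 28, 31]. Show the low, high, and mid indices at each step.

Binary search for 10 in [1, 7, 10, 16, 18, 20, 28, 31]:

lo=0, hi=7, mid=3, arr[mid]=16 -> 16 > 10, search left half
lo=0, hi=2, mid=1, arr[mid]=7 -> 7 < 10, search right half
lo=2, hi=2, mid=2, arr[mid]=10 -> Found target at index 2!

Binary search finds 10 at index 2 after 3 comparisons. The search repeatedly halves the search space by comparing with the middle element.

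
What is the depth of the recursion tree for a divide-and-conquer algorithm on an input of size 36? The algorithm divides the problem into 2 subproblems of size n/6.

For divide and conquer with division factor 6:

Problem sizes at each level:
Level 0: 36
Level 1: 6
Level 2: 1

The root is level 0 and the size-1 base case is level 2 (the tree spans levels 0 through 2, i.e. 3 levels counting the root), so the depth is the number of divisions: log_6(36) = 2

The recursion tree depth is log_6(36) = 2. At each level, the problem size is divided by 6, so it takes 2 divisions to reduce to a base case of size 1. The algorithm makes 2 recursive calls at each level.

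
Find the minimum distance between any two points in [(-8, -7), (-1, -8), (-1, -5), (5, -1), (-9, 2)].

Computing all pairwise distances among 5 points:

d((-8, -7), (-1, -8)) = 7.0711
d((-8, -7), (-1, -5)) = 7.2801
d((-8, -7), (5, -1)) = 14.3178
d((-8, -7), (-9, 2)) = 9.0554
d((-1, -8), (-1, -5)) = 3.0 <-- minimum
d((-1, -8), (5, -1)) = 9.2195
d((-1, -8), (-9, 2)) = 12.8062
d((-1, -5), (5, -1)) = 7.2111
d((-1, -5), (-9, 2)) = 10.6301
d((5, -1), (-9, 2)) = 14.3178

Closest pair: (-1, -8) and (-1, -5) with distance 3.0

The closest pair is (-1, -8) and (-1, -5) with Euclidean distance 3.0. For 5 points, brute-force pairwise comparison is shown above. For large n, the divide-and-conquer algorithm (sort by x, recurse on halves, check the dividing strip) achieves O(n log n).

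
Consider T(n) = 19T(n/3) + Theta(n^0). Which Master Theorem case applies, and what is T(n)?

Master Theorem for T(n) = 19T(n/3) + O(n^0):

a = 19, b = 3, c = 0
log_b(a) = log_3(19) = 2.6801

Case 1: c = 0 < log_3(19) = 2.6801
T(n) = O(n^(log_3 19))

For T(n) = 19T(n/3) + O(n^0): log_3(19) = 2.6801. This is Case 1 of the Master Theorem (c < log_b(a), work dominated by leaves), giving O(n^(log_3 19)).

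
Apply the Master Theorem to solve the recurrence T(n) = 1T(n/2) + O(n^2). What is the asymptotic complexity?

Master Theorem for T(n) = 1T(n/2) + O(n^2):

a = 1, b = 2, c = 2
log_b(a) = log_2(1) = 0.0000

Case 3: c = 2 > log_2(1) = 0.0000
T(n) = O(n^2) = O(n^2)

For T(n) = 1T(n/2) + O(n^2): log_2(1) = 0.0000. This is Case 3 of the Master Theorem (c > log_b(a), work dominated by root), giving O(n^2).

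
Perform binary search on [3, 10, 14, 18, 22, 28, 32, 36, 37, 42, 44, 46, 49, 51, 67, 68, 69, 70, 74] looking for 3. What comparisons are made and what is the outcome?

Binary search for 3 in [3, 10, 14, 18, 22, 28, 32, 36, 37, 42, 44, 46, 49, 51, 67, 68, 69, 70, 74]:

lo=0, hi=18, mid=9, arr[mid]=42 -> 42 > 3, search left half
lo=0, hi=8, mid=4, arr[mid]=22 -> 22 > 3, search left half
lo=0, hi=3, mid=1, arr[mid]=10 -> 10 > 3, search left half
lo=0, hi=0, mid=0, arr[mid]=3 -> Found target at index 0!

Binary search finds 3 at index 0 after 4 comparisons. The search repeatedly halves the search space by comparing with the middle element.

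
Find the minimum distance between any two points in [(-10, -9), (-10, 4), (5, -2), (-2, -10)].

Computing all pairwise distances among 4 points:

d((-10, -9), (-10, 4)) = 13.0
d((-10, -9), (5, -2)) = 16.5529
d((-10, -9), (-2, -10)) = 8.0623 <-- minimum
d((-10, 4), (5, -2)) = 16.1555
d((-10, 4), (-2, -10)) = 16.1245
d((5, -2), (-2, -10)) = 10.6301

Closest pair: (-10, -9) and (-2, -10) with distance 8.0623

The closest pair is (-10, -9) and (-2, -10) with Euclidean distance 8.0623. For 4 points, brute-force pairwise comparison is shown above. For large n, the divide-and-conquer algorithm (sort by x, recurse on halves, check the dividing strip) achieves O(n log n).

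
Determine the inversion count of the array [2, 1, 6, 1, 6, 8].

Finding inversions in [2, 1, 6, 1, 6, 8]:

(0, 1): arr[0]=2 > arr[1]=1
(0, 3): arr[0]=2 > arr[3]=1
(2, 3): arr[2]=6 > arr[3]=1

Total inversions: 3

The array has 3 inversion(s): (0,1), (0,3), (2,3). Each pair (i,j) satisfies i < j and arr[i] > arr[j].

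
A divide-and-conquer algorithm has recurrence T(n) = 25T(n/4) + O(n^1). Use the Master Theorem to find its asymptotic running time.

Master Theorem for T(n) = 25T(n/4) + O(n^1):

a = 25, b = 4, c = 1
log_b(a) = log_4(25) = 2.3219

Case 1: c = 1 < log_4(25) = 2.3219
T(n) = O(n^(log_4 25))

For T(n) = 25T(n/4) + O(n^1): log_4(25) = 2.3219. This is Case 1 of the Master Theorem (c < log_b(a), work dominated by leaves), giving O(n^(log_4 25)).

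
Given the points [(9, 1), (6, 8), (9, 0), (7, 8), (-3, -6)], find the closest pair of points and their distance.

Computing all pairwise distances among 5 points:

d((9, 1), (6, 8)) = 7.6158
d((9, 1), (9, 0)) = 1.0 <-- minimum
d((9, 1), (7, 8)) = 7.2801
d((9, 1), (-3, -6)) = 13.8924
d((6, 8), (9, 0)) = 8.544
d((6, 8), (7, 8)) = 1.0 <-- minimum
d((6, 8), (-3, -6)) = 16.6433
d((9, 0), (7, 8)) = 8.2462
d((9, 0), (-3, -6)) = 13.4164
d((7, 8), (-3, -6)) = 17.2047

Minimum distance: 1.0 (tie among 2 pairs: (9, 1) and (9, 0); (6, 8) and (7, 8))

The minimum Euclidean distance is 1.0. There is a tie: 2 pairs achieve this minimum — (9, 1) and (9, 0); (6, 8) and (7, 8). Any of these is a valid closest pair. For 5 points, brute-force pairwise comparison is shown above. For large n, the divide-and-conquer algorithm (sort by x, recurse on halves, check the dividing strip) achieves O(n log n).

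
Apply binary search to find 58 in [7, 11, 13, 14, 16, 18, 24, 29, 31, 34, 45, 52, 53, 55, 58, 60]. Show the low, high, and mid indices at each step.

Binary search for 58 in [7, 11, 13, 14, 16, 18, 24, 29, 31, 34, 45, 52, 53, 55, 58, 60]:

lo=0, hi=15, mid=7, arr[mid]=29 -> 29 < 58, search right half
lo=8, hi=15, mid=11, arr[mid]=52 -> 52 < 58, search right half
lo=12, hi=15, mid=13, arr[mid]=55 -> 55 < 58, search right half
lo=14, hi=15, mid=14, arr[mid]=58 -> Found target at index 14!

Binary search finds 58 at index 14 after 4 comparisons. The search repeatedly halves the search space by comparing with the middle element.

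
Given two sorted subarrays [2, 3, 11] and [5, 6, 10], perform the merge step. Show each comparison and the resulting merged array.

Merging process:

Compare 2 vs 5: take 2 from left. Merged: [2]
Compare 3 vs 5: take 3 from left. Merged: [2, 3]
Compare 11 vs 5: take 5 from right. Merged: [2, 3, 5]
Compare 11 vs 6: take 6 from right. Merged: [2, 3, 5, 6]
Compare 11 vs 10: take 10 from right. Merged: [2, 3, 5, 6, 10]
Append remaining from left: [11]. Merged: [2, 3, 5, 6, 10, 11]

Final merged array: [2, 3, 5, 6, 10, 11]
Total comparisons: 5

The merged array is [2, 3, 5, 6, 10, 11], requiring 5 comparisons. The merge step runs in O(n) time where n is the total number of elements.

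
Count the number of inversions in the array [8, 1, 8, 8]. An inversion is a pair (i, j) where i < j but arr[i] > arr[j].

Finding inversions in [8, 1, 8, 8]:

(0, 1): arr[0]=8 > arr[1]=1

Total inversions: 1

The array has 1 inversion(s): (0,1). Each pair (i,j) satisfies i < j and arr[i] > arr[j].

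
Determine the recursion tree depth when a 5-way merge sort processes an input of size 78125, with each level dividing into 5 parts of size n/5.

For divide and conquer with division factor 5:

Problem sizes at each level:
Level 0: 78125
Level 1: 15625
Level 2: 3125
Level 3: 625
Level 4: 125
Level 5: 25
Level 6: 5
Level 7: 1

The root is level 0 and the size-1 base case is level 7 (the tree spans levels 0 through 7, i.e. 8 levels counting the root), so the depth is the number of divisions: log_5(78125) = 7

The recursion tree depth is log_5(78125) = 7. At each level, the problem size is divided by 5, so it takes 7 divisions to reduce to a base case of size 1. The algorithm makes 5 recursive calls at each level.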